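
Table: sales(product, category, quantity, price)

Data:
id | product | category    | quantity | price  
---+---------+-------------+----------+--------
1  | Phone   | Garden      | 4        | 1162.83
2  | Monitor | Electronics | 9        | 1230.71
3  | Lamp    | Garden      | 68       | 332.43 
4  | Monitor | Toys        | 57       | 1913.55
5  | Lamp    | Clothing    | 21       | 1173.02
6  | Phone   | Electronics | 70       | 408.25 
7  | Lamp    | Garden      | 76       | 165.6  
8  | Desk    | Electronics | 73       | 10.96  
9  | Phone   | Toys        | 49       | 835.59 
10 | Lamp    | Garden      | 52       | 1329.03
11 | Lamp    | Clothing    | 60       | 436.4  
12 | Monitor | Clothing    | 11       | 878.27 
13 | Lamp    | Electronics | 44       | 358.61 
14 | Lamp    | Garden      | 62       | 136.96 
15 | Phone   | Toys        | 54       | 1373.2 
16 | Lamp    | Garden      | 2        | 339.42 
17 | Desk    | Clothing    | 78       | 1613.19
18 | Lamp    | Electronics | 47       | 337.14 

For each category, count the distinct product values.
SELECT category, COUNT(DISTINCT product)
FROM sales
GROUP BY category

Result:
  Clothing: 3 distinct
  Electronics: 4 distinct
  Garden: 2 distinct
  Toys: 2 distinct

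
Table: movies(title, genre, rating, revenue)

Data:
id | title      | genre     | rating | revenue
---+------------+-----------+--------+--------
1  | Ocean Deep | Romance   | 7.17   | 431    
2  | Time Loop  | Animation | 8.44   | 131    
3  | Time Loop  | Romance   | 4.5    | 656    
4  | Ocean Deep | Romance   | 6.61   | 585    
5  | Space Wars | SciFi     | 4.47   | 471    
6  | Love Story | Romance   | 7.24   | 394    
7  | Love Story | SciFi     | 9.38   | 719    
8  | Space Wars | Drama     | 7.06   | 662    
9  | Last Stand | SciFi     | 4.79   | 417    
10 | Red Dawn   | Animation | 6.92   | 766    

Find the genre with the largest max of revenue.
SELECT genre, MAX(revenue) as val
FROM movies
GROUP BY genre
ORDER BY val DESC
LIMIT 1

Result: Animation with max(revenue) = 766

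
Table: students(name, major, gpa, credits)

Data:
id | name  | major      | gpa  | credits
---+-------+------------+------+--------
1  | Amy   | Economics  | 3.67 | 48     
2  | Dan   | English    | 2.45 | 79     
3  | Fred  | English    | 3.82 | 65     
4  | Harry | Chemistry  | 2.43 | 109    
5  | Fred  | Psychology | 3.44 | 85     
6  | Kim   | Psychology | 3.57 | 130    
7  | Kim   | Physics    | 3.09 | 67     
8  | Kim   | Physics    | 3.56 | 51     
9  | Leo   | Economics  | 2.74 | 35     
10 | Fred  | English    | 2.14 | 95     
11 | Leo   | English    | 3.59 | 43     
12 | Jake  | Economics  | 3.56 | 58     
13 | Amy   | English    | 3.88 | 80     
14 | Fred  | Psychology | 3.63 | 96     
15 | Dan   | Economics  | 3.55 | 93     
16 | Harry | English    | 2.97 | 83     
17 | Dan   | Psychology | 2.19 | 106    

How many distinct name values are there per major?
SELECT major, COUNT(DISTINCT name)
FROM students
GROUP BY major

Result:
  Chemistry: 1 distinct
  Economics: 4 distinct
  English: 5 distinct
  Physics: 1 distinct
  Psychology: 3 distinct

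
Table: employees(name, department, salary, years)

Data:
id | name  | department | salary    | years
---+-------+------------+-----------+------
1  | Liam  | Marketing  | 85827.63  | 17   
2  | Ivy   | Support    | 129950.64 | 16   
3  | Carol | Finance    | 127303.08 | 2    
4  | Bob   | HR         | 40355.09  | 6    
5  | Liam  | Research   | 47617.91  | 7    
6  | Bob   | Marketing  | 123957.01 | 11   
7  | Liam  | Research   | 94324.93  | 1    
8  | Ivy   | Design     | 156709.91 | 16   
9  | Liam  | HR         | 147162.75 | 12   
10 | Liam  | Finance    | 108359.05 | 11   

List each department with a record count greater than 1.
SELECT department, COUNT(*) as cnt
FROM employees
GROUP BY department
HAVING COUNT(*) > 1

Result:
  Finance: 2
  HR: 2
  Marketing: 2
  Research: 2

Note: HAVING filters groups after aggregation, WHERE filters rows before.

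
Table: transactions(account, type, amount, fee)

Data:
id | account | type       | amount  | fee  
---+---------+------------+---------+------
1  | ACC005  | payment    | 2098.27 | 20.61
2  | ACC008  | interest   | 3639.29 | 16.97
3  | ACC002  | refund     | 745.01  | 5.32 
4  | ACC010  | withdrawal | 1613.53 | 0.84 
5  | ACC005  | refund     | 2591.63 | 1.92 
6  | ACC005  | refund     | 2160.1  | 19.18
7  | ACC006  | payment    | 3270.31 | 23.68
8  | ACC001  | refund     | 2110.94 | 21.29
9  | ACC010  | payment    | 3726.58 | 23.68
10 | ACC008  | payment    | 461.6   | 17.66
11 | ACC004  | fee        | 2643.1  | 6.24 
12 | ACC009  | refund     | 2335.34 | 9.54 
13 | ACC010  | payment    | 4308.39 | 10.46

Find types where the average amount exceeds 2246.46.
SELECT type, AVG(amount)
FROM transactions
GROUP BY type
HAVING AVG(amount) > 2246.46

Result:
  fee: avg=2643.10
  interest: avg=3639.29
  payment: avg=2773.03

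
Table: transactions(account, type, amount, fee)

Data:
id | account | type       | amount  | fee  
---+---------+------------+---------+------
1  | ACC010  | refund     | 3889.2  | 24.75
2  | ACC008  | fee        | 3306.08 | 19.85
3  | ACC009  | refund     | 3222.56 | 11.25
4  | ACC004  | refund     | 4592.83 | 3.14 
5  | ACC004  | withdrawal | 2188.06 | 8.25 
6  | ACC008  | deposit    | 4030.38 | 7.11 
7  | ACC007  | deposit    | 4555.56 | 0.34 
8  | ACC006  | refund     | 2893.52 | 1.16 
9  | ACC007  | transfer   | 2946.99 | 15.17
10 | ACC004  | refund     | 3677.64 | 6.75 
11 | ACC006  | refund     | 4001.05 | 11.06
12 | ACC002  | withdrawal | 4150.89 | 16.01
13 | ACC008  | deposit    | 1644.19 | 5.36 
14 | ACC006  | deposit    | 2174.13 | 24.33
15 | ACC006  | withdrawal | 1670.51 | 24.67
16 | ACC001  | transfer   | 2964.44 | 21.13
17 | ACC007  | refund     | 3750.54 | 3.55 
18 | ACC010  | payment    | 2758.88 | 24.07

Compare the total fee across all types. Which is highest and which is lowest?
SELECT type, SUM(fee)
FROM transactions
GROUP BY type
ORDER BY SUM(fee)

All groups:
  fee: 19.85
  payment: 24.07
  transfer: 36.30
  deposit: 37.14
  withdrawal: 48.93
  refund: 61.66

Highest: refund (61.66)
Lowest: fee (19.85)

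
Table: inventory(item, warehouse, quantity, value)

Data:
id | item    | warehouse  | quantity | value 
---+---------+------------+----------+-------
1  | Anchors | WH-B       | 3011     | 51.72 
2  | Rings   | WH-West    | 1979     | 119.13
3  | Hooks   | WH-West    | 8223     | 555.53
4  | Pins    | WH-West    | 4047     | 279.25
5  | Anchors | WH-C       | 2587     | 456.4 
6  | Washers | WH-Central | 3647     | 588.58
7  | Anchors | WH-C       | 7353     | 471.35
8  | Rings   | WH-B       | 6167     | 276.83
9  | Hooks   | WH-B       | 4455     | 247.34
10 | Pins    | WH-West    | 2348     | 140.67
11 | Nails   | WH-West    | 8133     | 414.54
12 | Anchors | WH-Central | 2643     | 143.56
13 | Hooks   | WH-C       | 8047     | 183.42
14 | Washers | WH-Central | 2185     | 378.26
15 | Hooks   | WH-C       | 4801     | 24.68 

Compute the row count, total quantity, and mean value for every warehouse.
SELECT warehouse,
       COUNT(*) as cnt,
       SUM(quantity) as total_quantity,
       AVG(value) as avg_value
FROM inventory
GROUP BY warehouse

Result:
  WH-B: 3 records, 13633 total quantity, 191.96 avg value
  WH-C: 4 records, 22788 total quantity, 283.96 avg value
  WH-Central: 3 records, 8475 total quantity, 370.13 avg value
  WH-West: 5 records, 24730 total quantity, 301.82 avg value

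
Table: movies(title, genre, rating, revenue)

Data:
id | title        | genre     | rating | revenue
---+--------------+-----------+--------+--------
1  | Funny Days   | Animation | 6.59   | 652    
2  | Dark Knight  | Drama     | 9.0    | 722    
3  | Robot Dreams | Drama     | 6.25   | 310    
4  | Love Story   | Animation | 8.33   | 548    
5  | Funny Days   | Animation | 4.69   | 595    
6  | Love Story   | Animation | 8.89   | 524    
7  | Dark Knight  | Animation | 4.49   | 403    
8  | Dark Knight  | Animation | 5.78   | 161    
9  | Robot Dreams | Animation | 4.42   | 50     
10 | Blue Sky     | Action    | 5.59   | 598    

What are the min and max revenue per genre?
SELECT genre, MIN(revenue), MAX(revenue)
FROM movies
GROUP BY genre

Result:
  Action: min=598, max=598
  Animation: min=50, max=652
  Drama: min=310, max=722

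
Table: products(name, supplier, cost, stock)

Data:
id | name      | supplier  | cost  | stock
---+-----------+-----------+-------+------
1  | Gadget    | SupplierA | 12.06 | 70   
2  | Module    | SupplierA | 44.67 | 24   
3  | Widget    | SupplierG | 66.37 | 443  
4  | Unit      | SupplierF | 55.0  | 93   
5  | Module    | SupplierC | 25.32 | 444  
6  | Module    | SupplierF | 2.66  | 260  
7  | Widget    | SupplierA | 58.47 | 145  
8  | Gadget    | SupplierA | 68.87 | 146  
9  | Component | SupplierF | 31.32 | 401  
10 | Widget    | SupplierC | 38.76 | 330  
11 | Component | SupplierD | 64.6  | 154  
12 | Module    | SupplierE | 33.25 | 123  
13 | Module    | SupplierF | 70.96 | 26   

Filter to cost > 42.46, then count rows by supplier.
SELECT supplier, COUNT(*)
FROM products
WHERE cost > 42.46
GROUP BY supplier

Note: WHERE filters rows before grouping.

Result:
  SupplierA: 3
  SupplierD: 1
  SupplierF: 2
  SupplierG: 1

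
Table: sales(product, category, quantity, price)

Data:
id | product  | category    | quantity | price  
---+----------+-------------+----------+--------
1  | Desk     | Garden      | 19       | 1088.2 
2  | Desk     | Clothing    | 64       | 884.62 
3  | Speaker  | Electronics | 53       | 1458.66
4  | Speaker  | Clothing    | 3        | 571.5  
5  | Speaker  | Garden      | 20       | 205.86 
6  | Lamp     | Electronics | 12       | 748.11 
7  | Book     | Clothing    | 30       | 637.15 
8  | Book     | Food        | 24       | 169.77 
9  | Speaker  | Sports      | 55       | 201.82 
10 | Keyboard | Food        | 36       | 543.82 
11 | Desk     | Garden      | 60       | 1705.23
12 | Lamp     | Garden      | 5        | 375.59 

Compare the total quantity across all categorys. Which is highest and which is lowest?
SELECT category, SUM(quantity)
FROM sales
GROUP BY category
ORDER BY SUM(quantity)

All groups:
  Sports: 55
  Food: 60
  Electronics: 65
  Clothing: 97
  Garden: 104

Highest: Garden (104)
Lowest: Sports (55)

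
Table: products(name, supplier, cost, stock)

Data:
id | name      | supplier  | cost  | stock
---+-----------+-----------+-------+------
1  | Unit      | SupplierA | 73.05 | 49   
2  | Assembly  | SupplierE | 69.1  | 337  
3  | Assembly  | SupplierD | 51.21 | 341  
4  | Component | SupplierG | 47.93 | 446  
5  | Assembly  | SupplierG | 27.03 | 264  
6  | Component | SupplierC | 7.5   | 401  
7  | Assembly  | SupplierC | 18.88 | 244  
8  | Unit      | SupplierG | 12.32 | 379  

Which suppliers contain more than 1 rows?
SELECT supplier, COUNT(*) as cnt
FROM products
GROUP BY supplier
HAVING COUNT(*) > 1

Result:
  SupplierC: 2
  SupplierG: 3

Note: HAVING filters groups after aggregation, WHERE filters rows before.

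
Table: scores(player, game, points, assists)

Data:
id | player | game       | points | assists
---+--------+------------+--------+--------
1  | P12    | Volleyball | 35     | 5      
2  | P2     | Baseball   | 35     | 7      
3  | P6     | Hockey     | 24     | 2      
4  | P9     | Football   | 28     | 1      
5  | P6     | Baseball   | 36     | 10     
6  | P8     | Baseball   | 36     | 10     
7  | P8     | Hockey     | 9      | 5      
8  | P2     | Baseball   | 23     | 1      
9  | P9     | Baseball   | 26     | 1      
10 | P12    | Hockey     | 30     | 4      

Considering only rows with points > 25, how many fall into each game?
SELECT game, COUNT(*)
FROM scores
WHERE points > 25
GROUP BY game

Note: WHERE filters rows before grouping.

Result:
  Baseball: 4
  Football: 1
  Hockey: 1
  Volleyball: 1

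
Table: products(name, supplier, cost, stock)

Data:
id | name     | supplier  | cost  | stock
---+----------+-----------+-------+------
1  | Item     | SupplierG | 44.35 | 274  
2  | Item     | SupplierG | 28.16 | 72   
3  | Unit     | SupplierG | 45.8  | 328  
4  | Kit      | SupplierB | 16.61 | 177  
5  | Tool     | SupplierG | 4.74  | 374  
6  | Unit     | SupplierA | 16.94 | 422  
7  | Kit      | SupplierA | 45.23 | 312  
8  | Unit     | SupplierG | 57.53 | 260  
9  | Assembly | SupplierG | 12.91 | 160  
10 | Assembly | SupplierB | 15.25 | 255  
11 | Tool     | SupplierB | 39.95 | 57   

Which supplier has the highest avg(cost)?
SELECT supplier, AVG(cost) as val
FROM products
GROUP BY supplier
ORDER BY val DESC
LIMIT 1

Result: SupplierG with avg(cost) = 32.25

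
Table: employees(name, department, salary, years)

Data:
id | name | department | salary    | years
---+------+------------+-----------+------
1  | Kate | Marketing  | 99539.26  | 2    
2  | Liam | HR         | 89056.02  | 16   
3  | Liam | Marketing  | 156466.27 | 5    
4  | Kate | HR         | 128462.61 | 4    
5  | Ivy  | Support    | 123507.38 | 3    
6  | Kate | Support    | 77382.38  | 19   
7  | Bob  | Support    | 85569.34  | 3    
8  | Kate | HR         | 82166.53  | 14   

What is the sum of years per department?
SELECT department, SUM(years) as result
FROM employees
GROUP BY department

Result:
  HR: 34
  Marketing: 7
  Support: 25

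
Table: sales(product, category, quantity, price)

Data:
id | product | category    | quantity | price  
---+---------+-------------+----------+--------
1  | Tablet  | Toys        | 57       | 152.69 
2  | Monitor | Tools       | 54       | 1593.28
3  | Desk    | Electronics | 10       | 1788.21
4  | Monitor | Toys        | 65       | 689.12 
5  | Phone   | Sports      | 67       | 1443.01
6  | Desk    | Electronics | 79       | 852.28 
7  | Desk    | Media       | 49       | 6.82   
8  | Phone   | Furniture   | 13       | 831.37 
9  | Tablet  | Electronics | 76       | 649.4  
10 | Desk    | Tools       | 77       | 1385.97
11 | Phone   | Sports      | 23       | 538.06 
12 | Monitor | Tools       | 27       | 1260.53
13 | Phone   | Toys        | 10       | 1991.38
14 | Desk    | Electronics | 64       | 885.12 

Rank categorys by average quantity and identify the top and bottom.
SELECT category, AVG(quantity)
FROM sales
GROUP BY category
ORDER BY AVG(quantity)

All groups:
  Furniture: 13.00
  Toys: 44.00
  Sports: 45.00
  Media: 49.00
  Tools: 52.67
  Electronics: 57.25

Highest: Electronics (57.25)
Lowest: Furniture (13.00)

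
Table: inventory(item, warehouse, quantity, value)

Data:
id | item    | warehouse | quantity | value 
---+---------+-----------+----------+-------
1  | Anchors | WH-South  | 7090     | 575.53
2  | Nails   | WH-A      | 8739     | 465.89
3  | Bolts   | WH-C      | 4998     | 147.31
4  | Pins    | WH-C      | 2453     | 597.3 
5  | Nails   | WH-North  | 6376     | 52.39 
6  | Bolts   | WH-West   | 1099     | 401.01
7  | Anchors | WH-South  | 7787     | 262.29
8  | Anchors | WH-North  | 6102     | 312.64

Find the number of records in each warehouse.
SELECT warehouse, COUNT(*) as count
FROM inventory
GROUP BY warehouse

Result:
  WH-A: 1
  WH-C: 2
  WH-North: 2
  WH-South: 2
  WH-West: 1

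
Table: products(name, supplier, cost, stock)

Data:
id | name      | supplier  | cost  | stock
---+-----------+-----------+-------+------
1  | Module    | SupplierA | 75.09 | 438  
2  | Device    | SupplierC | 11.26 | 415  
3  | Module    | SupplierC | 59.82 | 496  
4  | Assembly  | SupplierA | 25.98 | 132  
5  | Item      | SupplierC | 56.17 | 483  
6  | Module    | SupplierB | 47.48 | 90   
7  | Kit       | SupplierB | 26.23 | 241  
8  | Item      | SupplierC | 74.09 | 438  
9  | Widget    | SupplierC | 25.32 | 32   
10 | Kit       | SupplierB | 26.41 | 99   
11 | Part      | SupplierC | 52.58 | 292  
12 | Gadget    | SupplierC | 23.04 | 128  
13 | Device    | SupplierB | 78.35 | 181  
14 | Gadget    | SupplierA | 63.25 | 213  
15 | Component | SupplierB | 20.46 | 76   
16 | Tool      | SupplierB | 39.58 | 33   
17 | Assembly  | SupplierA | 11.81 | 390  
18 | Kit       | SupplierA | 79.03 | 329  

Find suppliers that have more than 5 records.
SELECT supplier, COUNT(*) as cnt
FROM products
GROUP BY supplier
HAVING COUNT(*) > 5

Result:
  SupplierB: 6
  SupplierC: 7

Note: HAVING filters groups after aggregation, WHERE filters rows before.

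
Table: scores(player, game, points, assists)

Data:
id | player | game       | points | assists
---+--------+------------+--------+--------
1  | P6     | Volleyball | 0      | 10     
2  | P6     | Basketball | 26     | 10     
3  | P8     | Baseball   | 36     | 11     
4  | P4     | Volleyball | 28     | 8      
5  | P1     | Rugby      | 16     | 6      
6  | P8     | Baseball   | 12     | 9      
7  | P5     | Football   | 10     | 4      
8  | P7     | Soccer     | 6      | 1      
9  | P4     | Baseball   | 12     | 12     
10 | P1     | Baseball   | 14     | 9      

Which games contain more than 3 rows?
SELECT game, COUNT(*) as cnt
FROM scores
GROUP BY game
HAVING COUNT(*) > 3

Result:
  Baseball: 4

Note: HAVING filters groups after aggregation, WHERE filters rows before.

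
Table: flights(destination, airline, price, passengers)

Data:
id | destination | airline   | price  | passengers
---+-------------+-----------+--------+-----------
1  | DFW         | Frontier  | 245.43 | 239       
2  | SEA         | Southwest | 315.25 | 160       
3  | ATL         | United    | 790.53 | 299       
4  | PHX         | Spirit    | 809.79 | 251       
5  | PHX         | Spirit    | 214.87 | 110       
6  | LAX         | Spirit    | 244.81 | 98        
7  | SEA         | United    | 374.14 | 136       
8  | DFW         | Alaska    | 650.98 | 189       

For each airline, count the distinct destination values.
SELECT airline, COUNT(DISTINCT destination)
FROM flights
GROUP BY airline

Result:
  Alaska: 1 distinct
  Frontier: 1 distinct
  Southwest: 1 distinct
  Spirit: 2 distinct
  United: 2 distinct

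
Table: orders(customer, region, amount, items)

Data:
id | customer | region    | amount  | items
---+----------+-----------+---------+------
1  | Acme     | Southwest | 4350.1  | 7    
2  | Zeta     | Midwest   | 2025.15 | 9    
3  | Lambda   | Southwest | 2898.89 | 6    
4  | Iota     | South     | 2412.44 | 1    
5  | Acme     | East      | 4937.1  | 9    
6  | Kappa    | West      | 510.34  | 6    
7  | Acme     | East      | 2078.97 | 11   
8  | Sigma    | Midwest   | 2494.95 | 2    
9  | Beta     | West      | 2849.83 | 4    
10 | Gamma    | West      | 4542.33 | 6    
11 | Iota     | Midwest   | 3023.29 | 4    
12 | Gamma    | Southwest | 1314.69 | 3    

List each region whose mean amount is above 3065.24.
SELECT region, AVG(amount)
FROM orders
GROUP BY region
HAVING AVG(amount) > 3065.24

Result:
  East: avg=3508.04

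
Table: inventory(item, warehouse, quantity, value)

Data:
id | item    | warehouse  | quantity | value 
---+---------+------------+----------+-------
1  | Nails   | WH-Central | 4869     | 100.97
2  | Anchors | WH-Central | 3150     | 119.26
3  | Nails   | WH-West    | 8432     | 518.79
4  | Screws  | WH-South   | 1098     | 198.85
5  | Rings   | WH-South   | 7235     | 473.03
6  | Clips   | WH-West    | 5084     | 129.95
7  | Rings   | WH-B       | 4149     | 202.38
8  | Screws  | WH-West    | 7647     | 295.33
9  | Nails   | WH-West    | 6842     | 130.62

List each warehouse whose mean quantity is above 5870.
SELECT warehouse, AVG(quantity)
FROM inventory
GROUP BY warehouse
HAVING AVG(quantity) > 5870

Result:
  WH-West: avg=7001.25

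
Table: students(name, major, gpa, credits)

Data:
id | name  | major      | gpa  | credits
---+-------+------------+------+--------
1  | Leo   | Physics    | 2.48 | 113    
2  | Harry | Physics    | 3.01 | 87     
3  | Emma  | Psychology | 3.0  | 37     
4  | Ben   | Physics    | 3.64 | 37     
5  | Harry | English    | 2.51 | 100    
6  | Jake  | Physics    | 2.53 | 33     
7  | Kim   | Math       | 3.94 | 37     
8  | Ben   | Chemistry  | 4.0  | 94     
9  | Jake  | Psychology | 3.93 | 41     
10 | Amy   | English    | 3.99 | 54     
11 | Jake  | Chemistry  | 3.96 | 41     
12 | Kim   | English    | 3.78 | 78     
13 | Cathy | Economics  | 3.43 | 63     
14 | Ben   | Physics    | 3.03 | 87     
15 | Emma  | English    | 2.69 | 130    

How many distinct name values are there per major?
SELECT major, COUNT(DISTINCT name)
FROM students
GROUP BY major

Result:
  Chemistry: 2 distinct
  Economics: 1 distinct
  English: 4 distinct
  Math: 1 distinct
  Physics: 4 distinct
  Psychology: 2 distinct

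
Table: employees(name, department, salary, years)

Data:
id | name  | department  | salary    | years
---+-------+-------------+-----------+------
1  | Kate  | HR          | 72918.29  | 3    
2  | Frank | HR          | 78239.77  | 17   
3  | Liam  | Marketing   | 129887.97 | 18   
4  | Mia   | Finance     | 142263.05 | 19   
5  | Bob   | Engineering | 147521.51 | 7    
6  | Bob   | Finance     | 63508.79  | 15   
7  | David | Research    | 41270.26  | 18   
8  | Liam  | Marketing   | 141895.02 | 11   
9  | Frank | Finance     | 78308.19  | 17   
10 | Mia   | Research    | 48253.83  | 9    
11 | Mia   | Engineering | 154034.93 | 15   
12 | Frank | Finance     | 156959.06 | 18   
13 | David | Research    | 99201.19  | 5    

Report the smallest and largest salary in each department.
SELECT department, MIN(salary), MAX(salary)
FROM employees
GROUP BY department

Result:
  Engineering: min=147521.51, max=154034.93
  Finance: min=63508.79, max=156959.06
  HR: min=72918.29, max=78239.77
  Marketing: min=129887.97, max=141895.02
  Research: min=41270.26, max=99201.19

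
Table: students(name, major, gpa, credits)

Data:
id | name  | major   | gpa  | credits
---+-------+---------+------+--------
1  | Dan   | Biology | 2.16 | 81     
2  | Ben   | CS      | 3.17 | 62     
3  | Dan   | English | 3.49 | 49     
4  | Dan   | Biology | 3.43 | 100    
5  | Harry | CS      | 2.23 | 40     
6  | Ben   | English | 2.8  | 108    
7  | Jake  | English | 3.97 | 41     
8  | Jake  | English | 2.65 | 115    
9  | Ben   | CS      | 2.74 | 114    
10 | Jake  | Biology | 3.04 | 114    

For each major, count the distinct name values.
SELECT major, COUNT(DISTINCT name)
FROM students
GROUP BY major

Result:
  Biology: 2 distinct
  CS: 2 distinct
  English: 3 distinct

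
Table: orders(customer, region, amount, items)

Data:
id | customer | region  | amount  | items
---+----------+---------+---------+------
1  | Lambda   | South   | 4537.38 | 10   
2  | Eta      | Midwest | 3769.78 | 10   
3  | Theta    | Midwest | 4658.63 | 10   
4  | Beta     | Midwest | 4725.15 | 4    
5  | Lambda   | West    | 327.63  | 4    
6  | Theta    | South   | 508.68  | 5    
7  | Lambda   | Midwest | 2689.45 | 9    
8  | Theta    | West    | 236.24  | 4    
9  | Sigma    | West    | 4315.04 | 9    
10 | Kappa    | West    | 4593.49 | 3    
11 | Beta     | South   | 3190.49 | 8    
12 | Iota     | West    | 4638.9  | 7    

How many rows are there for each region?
SELECT region, COUNT(*) as count
FROM orders
GROUP BY region

Result:
  Midwest: 4
  South: 3
  West: 5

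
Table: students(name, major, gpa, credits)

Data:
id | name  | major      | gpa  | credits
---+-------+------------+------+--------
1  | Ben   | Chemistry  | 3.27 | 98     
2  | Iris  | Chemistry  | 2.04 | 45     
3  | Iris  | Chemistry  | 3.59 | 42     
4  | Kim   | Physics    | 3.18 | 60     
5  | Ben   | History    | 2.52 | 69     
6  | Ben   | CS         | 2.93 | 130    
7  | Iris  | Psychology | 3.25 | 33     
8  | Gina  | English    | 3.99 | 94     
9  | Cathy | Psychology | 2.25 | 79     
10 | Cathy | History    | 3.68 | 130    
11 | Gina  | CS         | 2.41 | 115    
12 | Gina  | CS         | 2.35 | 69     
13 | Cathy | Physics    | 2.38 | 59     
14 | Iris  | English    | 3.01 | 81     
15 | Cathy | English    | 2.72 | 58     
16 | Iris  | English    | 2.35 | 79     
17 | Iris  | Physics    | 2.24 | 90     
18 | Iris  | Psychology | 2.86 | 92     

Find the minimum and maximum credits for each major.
SELECT major, MIN(credits), MAX(credits)
FROM students
GROUP BY major

Result:
  CS: min=69, max=130
  Chemistry: min=42, max=98
  English: min=58, max=94
  History: min=69, max=130
  Physics: min=59, max=90
  Psychology: min=33, max=92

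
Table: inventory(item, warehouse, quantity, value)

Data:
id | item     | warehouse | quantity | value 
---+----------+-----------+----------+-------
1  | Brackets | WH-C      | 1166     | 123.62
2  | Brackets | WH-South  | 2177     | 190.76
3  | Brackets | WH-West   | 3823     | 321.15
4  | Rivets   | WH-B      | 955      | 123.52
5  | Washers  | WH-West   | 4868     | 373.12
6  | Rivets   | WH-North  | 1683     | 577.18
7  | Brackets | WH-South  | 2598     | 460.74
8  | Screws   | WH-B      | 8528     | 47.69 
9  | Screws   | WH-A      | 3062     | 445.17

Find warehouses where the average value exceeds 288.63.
SELECT warehouse, AVG(value)
FROM inventory
GROUP BY warehouse
HAVING AVG(value) > 288.63

Result:
  WH-A: avg=445.17
  WH-North: avg=577.18
  WH-South: avg=325.75
  WH-West: avg=347.14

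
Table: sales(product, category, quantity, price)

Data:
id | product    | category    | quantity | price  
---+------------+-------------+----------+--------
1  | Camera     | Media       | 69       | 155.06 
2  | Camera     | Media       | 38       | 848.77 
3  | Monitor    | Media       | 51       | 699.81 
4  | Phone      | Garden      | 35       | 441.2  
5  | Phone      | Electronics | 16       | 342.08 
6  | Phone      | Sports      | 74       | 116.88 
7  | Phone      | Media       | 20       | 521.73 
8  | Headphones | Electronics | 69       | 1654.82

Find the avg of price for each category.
SELECT category, AVG(price) as result
FROM sales
GROUP BY category

Result:
  Electronics: 998.45
  Garden: 441.20
  Media: 556.34
  Sports: 116.88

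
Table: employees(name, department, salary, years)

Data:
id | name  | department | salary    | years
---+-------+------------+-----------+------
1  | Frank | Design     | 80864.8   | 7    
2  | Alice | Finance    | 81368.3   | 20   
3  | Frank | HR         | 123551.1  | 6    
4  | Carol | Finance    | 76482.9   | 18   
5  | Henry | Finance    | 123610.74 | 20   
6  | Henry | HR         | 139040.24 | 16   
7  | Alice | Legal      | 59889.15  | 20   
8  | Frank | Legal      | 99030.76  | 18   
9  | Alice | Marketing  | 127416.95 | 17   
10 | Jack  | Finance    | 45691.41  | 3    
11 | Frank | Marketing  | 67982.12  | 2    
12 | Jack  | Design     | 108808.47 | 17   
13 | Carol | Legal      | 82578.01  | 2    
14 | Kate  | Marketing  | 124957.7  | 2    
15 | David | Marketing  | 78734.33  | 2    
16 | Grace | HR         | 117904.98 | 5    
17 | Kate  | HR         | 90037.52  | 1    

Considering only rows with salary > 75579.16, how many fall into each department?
SELECT department, COUNT(*)
FROM employees
WHERE salary > 75579.16
GROUP BY department

Note: WHERE filters rows before grouping.

Result:
  Design: 2
  Finance: 3
  HR: 4
  Legal: 2
  Marketing: 3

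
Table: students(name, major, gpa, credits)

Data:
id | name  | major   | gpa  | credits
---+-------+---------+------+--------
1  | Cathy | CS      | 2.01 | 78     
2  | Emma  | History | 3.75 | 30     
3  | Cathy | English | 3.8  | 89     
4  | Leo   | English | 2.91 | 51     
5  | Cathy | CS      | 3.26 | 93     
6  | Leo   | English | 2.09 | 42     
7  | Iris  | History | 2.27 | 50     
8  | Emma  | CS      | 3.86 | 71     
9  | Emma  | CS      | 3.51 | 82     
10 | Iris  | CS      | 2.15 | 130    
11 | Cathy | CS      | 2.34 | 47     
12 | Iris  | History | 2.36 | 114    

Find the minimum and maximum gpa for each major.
SELECT major, MIN(gpa), MAX(gpa)
FROM students
GROUP BY major

Result:
  CS: min=2.01, max=3.86
  English: min=2.09, max=3.80
  History: min=2.27, max=3.75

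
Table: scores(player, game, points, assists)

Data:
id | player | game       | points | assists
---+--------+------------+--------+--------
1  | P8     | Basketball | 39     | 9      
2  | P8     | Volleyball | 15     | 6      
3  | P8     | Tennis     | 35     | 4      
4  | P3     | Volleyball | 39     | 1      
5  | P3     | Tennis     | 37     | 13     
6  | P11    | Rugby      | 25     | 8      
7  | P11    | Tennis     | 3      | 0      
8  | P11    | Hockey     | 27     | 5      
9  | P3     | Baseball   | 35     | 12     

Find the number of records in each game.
SELECT game, COUNT(*) as count
FROM scores
GROUP BY game

Result:
  Baseball: 1
  Basketball: 1
  Hockey: 1
  Rugby: 1
  Tennis: 3
  Volleyball: 2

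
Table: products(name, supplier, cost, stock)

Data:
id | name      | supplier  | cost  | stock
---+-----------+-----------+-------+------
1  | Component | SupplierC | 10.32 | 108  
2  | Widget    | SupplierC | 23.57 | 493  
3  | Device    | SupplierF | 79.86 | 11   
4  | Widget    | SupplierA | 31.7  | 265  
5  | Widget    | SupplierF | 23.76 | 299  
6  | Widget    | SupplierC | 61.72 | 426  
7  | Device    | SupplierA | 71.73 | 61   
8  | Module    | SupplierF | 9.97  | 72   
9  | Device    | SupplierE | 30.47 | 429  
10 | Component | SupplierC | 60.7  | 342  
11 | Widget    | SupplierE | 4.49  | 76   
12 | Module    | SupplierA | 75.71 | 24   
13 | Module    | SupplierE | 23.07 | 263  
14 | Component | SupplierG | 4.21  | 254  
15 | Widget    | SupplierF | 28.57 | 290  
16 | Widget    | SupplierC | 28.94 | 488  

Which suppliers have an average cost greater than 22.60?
SELECT supplier, AVG(cost)
FROM products
GROUP BY supplier
HAVING AVG(cost) > 22.60

Result:
  SupplierA: avg=59.71
  SupplierC: avg=37.05
  SupplierF: avg=35.54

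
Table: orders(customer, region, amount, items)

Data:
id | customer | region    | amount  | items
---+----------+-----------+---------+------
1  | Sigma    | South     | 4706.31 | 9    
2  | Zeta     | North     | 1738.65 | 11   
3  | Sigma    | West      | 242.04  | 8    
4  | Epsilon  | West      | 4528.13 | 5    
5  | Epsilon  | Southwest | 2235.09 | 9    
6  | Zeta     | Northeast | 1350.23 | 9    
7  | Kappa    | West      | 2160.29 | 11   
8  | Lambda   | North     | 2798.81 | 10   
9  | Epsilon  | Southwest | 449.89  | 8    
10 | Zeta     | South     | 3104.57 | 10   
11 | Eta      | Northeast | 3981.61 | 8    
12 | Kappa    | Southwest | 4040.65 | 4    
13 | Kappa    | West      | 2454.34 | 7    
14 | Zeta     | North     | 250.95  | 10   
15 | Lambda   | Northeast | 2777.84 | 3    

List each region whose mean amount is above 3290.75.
SELECT region, AVG(amount)
FROM orders
GROUP BY region
HAVING AVG(amount) > 3290.75

Result:
  South: avg=3905.44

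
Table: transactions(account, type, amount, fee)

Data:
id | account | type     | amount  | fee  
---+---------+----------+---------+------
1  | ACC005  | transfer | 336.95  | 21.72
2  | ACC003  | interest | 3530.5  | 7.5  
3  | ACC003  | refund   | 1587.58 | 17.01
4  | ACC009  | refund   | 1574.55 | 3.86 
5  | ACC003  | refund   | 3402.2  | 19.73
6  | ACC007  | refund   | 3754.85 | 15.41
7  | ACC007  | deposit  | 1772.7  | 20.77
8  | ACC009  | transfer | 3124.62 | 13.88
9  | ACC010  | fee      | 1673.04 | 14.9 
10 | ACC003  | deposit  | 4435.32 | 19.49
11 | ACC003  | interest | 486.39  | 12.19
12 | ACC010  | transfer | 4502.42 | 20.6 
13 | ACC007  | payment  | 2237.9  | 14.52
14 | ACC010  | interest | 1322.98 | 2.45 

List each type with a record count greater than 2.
SELECT type, COUNT(*) as cnt
FROM transactions
GROUP BY type
HAVING COUNT(*) > 2

Result:
  interest: 3
  refund: 4
  transfer: 3

Note: HAVING filters groups after aggregation, WHERE filters rows before.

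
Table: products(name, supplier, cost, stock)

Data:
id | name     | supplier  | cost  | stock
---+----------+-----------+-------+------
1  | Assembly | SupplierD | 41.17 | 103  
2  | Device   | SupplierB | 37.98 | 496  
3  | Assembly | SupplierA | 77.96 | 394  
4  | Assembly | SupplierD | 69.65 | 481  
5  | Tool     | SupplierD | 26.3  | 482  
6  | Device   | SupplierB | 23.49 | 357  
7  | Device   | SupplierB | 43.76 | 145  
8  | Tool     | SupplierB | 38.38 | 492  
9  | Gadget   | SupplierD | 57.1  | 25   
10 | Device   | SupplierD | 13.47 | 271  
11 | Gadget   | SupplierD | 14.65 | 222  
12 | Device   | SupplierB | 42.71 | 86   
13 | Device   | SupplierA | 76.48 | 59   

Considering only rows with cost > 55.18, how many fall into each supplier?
SELECT supplier, COUNT(*)
FROM products
WHERE cost > 55.18
GROUP BY supplier

Note: WHERE filters rows before grouping.

Result:
  SupplierA: 2
  SupplierD: 2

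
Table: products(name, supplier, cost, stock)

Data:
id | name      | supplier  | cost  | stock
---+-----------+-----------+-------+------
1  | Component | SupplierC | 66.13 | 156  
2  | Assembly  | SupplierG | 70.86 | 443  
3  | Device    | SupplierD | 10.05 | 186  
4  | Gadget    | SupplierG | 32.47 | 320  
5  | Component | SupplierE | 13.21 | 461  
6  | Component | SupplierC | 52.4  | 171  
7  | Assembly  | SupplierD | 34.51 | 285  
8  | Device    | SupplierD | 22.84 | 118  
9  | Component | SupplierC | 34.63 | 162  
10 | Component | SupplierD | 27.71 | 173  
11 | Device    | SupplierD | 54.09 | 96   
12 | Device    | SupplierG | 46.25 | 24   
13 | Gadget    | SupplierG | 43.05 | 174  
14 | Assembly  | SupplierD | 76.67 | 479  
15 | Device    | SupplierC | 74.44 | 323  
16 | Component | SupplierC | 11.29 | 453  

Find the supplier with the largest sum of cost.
SELECT supplier, SUM(cost) as val
FROM products
GROUP BY supplier
ORDER BY val DESC
LIMIT 1

Result: SupplierC with sum(cost) = 238.89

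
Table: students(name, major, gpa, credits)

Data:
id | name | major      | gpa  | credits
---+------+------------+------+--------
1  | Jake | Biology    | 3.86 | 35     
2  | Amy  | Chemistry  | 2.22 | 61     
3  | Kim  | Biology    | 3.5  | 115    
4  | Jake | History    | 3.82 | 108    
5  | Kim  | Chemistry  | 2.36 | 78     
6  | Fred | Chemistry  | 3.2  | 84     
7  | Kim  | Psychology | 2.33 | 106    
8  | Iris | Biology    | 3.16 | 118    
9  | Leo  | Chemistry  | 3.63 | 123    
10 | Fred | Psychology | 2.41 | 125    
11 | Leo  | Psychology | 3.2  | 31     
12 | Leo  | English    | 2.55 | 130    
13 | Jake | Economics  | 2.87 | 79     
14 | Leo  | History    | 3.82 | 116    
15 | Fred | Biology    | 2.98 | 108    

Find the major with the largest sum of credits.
SELECT major, SUM(credits) as val
FROM students
GROUP BY major
ORDER BY val DESC
LIMIT 1

Result: Biology with sum(credits) = 376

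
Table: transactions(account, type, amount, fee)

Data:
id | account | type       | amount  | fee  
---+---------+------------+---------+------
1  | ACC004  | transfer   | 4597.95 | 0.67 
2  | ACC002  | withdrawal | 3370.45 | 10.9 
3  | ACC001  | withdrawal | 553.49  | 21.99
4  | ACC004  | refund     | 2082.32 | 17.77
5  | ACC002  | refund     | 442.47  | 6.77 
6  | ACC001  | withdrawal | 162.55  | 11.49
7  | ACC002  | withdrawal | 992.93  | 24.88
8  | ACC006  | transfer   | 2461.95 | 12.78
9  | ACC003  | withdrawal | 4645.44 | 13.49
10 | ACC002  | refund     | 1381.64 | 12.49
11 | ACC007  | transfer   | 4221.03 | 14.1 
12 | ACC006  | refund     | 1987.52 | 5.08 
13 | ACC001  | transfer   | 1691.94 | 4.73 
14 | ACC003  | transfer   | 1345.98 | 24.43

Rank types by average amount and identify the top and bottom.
SELECT type, AVG(amount)
FROM transactions
GROUP BY type
ORDER BY AVG(amount)

All groups:
  refund: 1473.49
  withdrawal: 1944.97
  transfer: 2863.77

Highest: transfer (2863.77)
Lowest: refund (1473.49)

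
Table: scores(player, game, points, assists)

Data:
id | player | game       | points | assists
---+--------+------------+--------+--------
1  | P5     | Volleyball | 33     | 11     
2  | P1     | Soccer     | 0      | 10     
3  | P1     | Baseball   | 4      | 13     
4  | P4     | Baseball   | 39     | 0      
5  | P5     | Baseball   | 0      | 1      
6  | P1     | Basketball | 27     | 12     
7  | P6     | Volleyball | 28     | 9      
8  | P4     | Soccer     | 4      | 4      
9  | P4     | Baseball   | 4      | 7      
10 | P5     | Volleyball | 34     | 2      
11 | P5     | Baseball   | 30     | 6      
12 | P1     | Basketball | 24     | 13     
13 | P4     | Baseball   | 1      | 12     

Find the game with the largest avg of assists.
SELECT game, AVG(assists) as val
FROM scores
GROUP BY game
ORDER BY val DESC
LIMIT 1

Result: Basketball with avg(assists) = 12.50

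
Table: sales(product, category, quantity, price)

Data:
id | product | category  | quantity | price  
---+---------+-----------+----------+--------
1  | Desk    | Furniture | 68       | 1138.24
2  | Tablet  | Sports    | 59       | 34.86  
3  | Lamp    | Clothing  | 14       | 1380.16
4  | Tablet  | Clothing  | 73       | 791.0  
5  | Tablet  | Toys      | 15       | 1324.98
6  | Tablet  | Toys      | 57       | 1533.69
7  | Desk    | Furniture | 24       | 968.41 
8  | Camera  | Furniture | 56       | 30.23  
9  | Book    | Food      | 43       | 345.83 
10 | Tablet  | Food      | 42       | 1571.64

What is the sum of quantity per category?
SELECT category, SUM(quantity) as result
FROM sales
GROUP BY category

Result:
  Clothing: 87
  Food: 85
  Furniture: 148
  Sports: 59
  Toys: 72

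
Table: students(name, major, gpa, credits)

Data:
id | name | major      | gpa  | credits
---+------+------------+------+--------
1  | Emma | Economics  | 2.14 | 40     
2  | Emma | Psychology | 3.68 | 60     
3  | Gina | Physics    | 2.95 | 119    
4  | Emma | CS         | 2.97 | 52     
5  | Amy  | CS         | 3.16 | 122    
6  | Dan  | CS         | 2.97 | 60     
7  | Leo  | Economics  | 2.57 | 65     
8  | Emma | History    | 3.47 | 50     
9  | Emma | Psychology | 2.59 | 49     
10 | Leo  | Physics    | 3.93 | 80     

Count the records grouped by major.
SELECT major, COUNT(*) as count
FROM students
GROUP BY major

Result:
  CS: 3
  Economics: 2
  History: 1
  Physics: 2
  Psychology: 2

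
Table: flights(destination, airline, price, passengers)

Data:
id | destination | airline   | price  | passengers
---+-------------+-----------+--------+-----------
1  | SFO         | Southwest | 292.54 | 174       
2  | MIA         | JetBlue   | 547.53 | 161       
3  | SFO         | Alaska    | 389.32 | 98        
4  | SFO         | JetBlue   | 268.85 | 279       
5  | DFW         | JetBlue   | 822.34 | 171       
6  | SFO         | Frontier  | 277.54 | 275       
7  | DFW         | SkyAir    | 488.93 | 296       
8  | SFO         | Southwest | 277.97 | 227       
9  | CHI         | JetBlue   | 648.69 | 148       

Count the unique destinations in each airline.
SELECT airline, COUNT(DISTINCT destination)
FROM flights
GROUP BY airline

Result:
  Alaska: 1 distinct
  Frontier: 1 distinct
  JetBlue: 4 distinct
  SkyAir: 1 distinct
  Southwest: 1 distinct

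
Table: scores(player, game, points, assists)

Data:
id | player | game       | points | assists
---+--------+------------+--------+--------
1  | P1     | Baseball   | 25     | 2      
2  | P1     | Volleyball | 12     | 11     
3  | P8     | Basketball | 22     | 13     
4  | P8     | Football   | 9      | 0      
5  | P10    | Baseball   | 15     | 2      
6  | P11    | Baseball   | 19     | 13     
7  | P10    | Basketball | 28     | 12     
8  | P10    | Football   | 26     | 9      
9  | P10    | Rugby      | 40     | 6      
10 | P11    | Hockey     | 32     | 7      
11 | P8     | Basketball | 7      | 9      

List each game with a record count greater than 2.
SELECT game, COUNT(*) as cnt
FROM scores
GROUP BY game
HAVING COUNT(*) > 2

Result:
  Baseball: 3
  Basketball: 3

Note: HAVING filters groups after aggregation, WHERE filters rows before.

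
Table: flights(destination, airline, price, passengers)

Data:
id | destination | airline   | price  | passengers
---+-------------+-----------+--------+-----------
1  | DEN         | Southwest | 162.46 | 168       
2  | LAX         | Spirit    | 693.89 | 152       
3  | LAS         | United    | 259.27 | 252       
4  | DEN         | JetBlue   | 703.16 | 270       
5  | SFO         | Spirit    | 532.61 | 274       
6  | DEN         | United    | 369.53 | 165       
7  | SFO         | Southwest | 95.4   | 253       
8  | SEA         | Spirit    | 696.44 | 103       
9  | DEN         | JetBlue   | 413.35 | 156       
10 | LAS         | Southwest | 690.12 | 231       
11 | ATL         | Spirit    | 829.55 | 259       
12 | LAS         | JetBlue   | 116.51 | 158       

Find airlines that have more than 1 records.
SELECT airline, COUNT(*) as cnt
FROM flights
GROUP BY airline
HAVING COUNT(*) > 1

Result:
  JetBlue: 3
  Southwest: 3
  Spirit: 4
  United: 2

Note: HAVING filters groups after aggregation, WHERE filters rows before.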